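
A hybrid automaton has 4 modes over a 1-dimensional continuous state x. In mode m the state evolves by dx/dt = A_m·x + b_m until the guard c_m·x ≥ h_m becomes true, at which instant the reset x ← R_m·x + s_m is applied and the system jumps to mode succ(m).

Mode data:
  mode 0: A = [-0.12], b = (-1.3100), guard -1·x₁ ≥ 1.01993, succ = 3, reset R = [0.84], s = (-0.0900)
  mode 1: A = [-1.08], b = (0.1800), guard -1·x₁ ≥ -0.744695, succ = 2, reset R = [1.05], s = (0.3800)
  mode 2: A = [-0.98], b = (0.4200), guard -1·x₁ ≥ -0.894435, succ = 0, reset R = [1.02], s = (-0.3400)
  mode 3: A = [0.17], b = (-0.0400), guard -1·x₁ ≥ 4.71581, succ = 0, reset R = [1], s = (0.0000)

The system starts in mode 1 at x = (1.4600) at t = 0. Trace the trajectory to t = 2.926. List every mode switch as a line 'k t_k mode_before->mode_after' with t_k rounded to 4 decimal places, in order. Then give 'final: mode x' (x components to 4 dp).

1 0.7457 1->2
2 1.2087 2->0
3 2.4519 0->3
final: 3 -1.0460

Mode 1: guard c·x = -0.7447 hit at Δt = 0.7457 (t = 0.7457), x⁻ = (0.7447) → reset → x⁺ = (1.1619), jump to mode 2
Mode 2: guard c·x = -0.8944 hit at Δt = 0.4630 (t = 1.2087), x⁻ = (0.8944) → reset → x⁺ = (0.5723), jump to mode 0
Mode 0: guard c·x = 1.0199 hit at Δt = 1.2432 (t = 2.4519), x⁻ = (-1.0199) → reset → x⁺ = (-0.9467), jump to mode 3
Mode 3: flow for 0.4741 to horizon, guard not reached → x = (-1.0460)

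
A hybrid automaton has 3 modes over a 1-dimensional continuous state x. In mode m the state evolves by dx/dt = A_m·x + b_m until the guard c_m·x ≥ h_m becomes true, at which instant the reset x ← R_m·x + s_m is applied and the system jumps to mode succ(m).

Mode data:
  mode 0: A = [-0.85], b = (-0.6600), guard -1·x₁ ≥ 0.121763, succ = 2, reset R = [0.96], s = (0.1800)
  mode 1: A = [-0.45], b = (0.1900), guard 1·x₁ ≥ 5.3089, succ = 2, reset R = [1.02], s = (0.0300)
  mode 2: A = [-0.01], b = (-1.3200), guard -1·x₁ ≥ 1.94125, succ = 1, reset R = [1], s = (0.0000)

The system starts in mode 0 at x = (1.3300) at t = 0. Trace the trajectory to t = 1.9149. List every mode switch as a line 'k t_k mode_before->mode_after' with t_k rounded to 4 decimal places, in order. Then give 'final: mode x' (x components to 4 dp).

1 1.3748 0->2
final: 2 -0.6482

Mode 0: guard c·x = 0.1218 hit at Δt = 1.3748 (t = 1.3748), x⁻ = (-0.1218) → reset → x⁺ = (0.0631), jump to mode 2
Mode 2: flow for 0.5401 to horizon, guard not reached → x = (-0.6482)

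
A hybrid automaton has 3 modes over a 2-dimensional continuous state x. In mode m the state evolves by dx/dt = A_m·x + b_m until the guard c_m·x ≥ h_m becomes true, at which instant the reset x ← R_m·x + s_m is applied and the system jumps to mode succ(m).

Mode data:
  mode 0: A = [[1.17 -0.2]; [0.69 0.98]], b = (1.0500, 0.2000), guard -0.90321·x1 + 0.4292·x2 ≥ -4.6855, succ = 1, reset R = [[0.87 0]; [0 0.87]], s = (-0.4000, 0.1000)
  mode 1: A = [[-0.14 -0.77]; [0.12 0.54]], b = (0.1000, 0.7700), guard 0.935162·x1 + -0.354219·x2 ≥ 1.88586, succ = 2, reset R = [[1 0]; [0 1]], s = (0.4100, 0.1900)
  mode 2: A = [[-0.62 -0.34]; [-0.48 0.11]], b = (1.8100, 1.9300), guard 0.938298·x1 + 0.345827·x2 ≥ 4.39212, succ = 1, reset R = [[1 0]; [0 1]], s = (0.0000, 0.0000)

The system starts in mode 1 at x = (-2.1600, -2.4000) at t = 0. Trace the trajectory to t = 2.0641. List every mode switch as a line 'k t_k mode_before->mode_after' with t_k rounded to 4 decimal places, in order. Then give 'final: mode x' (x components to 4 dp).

1 1.1766 1->2
final: 2 2.5498 -2.6418

Mode 1: guard c·x = 1.8859 hit at Δt = 1.1766 (t = 1.1766), x⁻ = (0.7117, -3.4450) → reset → x⁺ = (1.1217, -3.2550), jump to mode 2
Mode 2: flow for 0.8875 to horizon, guard not reached → x = (2.5498, -2.6418)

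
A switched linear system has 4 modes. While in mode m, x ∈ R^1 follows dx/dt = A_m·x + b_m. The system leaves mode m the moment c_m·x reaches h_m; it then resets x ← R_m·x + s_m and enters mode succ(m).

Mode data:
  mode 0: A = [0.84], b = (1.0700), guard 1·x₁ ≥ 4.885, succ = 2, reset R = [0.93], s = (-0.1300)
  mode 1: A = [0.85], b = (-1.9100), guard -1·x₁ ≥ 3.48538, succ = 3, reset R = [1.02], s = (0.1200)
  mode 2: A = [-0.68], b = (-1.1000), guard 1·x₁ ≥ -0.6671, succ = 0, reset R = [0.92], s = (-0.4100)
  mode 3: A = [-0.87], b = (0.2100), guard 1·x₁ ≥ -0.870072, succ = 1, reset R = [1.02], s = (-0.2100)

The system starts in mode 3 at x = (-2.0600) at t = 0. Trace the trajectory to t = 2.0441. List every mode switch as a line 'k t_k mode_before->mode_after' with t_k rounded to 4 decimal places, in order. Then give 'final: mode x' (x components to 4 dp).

1 0.8366 3->1
2 1.4705 1->3
final: 3 -1.9907

Mode 3: guard c·x = -0.8701 hit at Δt = 0.8366 (t = 0.8366), x⁻ = (-0.8701) → reset → x⁺ = (-1.0975), jump to mode 1
Mode 1: guard c·x = 3.4854 hit at Δt = 0.6339 (t = 1.4705), x⁻ = (-3.4854) → reset → x⁺ = (-3.4351), jump to mode 3
Mode 3: flow for 0.5736 to horizon, guard not reached → x = (-1.9907)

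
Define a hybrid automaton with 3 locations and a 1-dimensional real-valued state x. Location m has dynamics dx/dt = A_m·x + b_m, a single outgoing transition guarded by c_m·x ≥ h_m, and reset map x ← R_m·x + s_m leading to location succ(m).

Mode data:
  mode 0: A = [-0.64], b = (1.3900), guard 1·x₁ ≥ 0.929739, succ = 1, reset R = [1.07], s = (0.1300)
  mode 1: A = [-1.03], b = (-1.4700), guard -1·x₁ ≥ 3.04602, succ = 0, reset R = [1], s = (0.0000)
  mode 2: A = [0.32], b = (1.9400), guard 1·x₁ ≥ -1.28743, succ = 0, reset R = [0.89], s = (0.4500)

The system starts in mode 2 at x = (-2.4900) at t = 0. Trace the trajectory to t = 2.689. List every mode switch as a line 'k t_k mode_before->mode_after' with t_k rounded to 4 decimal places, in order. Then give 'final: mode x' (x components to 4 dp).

1 0.9067 2->0
2 2.2140 0->1
final: 1 0.1374

Mode 2: guard c·x = -1.2874 hit at Δt = 0.9067 (t = 0.9067), x⁻ = (-1.2874) → reset → x⁺ = (-0.6958), jump to mode 0
Mode 0: guard c·x = 0.9297 hit at Δt = 1.3073 (t = 2.2140), x⁻ = (0.9297) → reset → x⁺ = (1.1248), jump to mode 1
Mode 1: flow for 0.4750 to horizon, guard not reached → x = (0.1374)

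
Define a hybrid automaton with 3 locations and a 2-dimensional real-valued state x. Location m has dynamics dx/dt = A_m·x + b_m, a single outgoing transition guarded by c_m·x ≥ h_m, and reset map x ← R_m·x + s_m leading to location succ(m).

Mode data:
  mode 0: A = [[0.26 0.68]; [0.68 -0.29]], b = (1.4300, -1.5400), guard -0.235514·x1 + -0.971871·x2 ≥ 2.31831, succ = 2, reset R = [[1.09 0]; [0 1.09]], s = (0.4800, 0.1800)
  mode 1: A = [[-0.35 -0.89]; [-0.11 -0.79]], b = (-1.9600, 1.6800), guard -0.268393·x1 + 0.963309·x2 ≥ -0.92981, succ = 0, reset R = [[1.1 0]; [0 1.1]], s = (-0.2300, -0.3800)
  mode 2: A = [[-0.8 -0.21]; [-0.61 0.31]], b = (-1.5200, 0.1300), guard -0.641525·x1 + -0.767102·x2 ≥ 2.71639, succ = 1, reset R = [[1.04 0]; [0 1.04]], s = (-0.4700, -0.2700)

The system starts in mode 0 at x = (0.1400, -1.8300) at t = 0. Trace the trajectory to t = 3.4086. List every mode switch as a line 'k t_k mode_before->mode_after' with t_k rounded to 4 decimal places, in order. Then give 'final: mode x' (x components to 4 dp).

1 0.7387 0->2
2 1.7275 2->1
3 2.4431 1->0
4 2.7738 0->2
final: 2 -0.8463 -2.2559

Mode 0: guard c·x = 2.3183 hit at Δt = 0.7387 (t = 0.7387), x⁻ = (0.1556, -2.4231) → reset → x⁺ = (0.6496, -2.4612), jump to mode 2
Mode 2: guard c·x = 2.7164 hit at Δt = 0.9888 (t = 1.7275), x⁻ = (-0.3213, -3.2724) → reset → x⁺ = (-0.8041, -3.6733), jump to mode 1
Mode 1: guard c·x = -0.9298 hit at Δt = 0.7156 (t = 2.4431), x⁻ = (-0.6094, -1.1350) → reset → x⁺ = (-0.9003, -1.6285), jump to mode 0
Mode 0: guard c·x = 2.3183 hit at Δt = 0.3307 (t = 2.7738), x⁻ = (-0.9320, -2.1595) → reset → x⁺ = (-0.5359, -2.1739), jump to mode 2
Mode 2: flow for 0.6348 to horizon, guard not reached → x = (-0.8463, -2.2559)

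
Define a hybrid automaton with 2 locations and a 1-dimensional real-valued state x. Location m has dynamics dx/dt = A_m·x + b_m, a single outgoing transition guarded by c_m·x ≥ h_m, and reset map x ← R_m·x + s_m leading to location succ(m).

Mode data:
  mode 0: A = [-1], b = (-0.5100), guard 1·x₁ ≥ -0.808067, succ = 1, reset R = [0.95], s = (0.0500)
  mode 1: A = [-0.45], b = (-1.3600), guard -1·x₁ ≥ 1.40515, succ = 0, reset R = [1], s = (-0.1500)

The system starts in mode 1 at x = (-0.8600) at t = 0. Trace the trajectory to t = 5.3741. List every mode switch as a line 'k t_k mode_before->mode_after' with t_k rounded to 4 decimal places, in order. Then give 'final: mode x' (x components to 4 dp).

1 0.6456 1->0
2 1.9002 0->1
3 2.6875 1->0
4 3.9421 0->1
5 4.7293 1->0
final: 0 -1.0585

Mode 1: guard c·x = 1.4051 hit at Δt = 0.6456 (t = 0.6456), x⁻ = (-1.4051) → reset → x⁺ = (-1.5551), jump to mode 0
Mode 0: guard c·x = -0.8081 hit at Δt = 1.2546 (t = 1.9002), x⁻ = (-0.8081) → reset → x⁺ = (-0.7177), jump to mode 1
Mode 1: guard c·x = 1.4051 hit at Δt = 0.7873 (t = 2.6875), x⁻ = (-1.4051) → reset → x⁺ = (-1.5551), jump to mode 0
Mode 0: guard c·x = -0.8081 hit at Δt = 1.2546 (t = 3.9421), x⁻ = (-0.8081) → reset → x⁺ = (-0.7177), jump to mode 1
Mode 1: guard c·x = 1.4051 hit at Δt = 0.7873 (t = 4.7293), x⁻ = (-1.4051) → reset → x⁺ = (-1.5551), jump to mode 0
Mode 0: flow for 0.6448 to horizon, guard not reached → x = (-1.0585)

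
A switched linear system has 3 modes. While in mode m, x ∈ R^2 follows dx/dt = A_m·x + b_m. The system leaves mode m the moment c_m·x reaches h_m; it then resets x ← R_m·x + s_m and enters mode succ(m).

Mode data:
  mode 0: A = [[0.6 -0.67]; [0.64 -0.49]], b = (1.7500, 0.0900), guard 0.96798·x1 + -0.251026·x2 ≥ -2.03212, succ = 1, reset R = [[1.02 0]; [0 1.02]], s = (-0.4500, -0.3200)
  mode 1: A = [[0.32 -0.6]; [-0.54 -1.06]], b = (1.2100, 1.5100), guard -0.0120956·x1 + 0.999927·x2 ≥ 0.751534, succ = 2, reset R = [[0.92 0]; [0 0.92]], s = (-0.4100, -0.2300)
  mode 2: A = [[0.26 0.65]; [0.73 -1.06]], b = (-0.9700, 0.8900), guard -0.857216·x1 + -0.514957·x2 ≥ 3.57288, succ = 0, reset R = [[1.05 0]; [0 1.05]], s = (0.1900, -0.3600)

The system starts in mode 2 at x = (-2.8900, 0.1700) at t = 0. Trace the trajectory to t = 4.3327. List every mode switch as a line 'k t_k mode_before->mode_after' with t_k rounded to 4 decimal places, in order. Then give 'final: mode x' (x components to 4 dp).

1 0.4973 2->0
2 1.7605 0->1
3 2.7046 1->2
4 3.3367 2->0
final: 0 -3.2077 -2.2923

Mode 2: guard c·x = 3.5729 hit at Δt = 0.4973 (t = 0.4973), x⁻ = (-3.8605, -0.5119) → reset → x⁺ = (-3.8635, -0.8975), jump to mode 0
Mode 0: guard c·x = -2.0321 hit at Δt = 1.2632 (t = 1.7605), x⁻ = (-2.7379, -2.4625) → reset → x⁺ = (-3.2427, -2.8317), jump to mode 1
Mode 1: guard c·x = 0.7515 hit at Δt = 0.9441 (t = 2.7046), x⁻ = (-2.5083, 0.7212) → reset → x⁺ = (-2.7176, 0.4335), jump to mode 2
Mode 2: guard c·x = 3.5729 hit at Δt = 0.6321 (t = 3.3367), x⁻ = (-3.8778, -0.4831) → reset → x⁺ = (-3.8817, -0.8672), jump to mode 0
Mode 0: flow for 0.9960 to horizon, guard not reached → x = (-3.2077, -2.2923)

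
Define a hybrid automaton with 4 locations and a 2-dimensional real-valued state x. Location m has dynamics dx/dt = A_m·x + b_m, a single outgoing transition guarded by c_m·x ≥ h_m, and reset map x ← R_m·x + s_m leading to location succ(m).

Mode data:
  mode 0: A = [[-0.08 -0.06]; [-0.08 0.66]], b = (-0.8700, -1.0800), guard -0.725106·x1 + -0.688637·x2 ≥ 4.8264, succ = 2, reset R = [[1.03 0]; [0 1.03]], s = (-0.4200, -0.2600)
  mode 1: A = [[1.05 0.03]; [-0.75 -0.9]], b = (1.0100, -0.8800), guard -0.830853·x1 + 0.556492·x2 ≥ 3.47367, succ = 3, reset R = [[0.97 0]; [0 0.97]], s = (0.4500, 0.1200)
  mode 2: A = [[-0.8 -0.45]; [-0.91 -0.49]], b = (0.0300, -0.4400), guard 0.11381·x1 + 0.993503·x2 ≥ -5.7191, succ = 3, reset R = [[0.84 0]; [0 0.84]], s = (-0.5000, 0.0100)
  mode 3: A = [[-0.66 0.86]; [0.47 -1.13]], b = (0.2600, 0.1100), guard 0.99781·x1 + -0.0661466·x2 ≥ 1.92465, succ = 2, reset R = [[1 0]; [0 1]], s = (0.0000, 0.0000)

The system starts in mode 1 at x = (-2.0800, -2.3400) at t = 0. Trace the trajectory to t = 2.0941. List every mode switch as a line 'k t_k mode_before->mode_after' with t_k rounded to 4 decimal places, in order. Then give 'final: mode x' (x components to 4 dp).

Mode 1: guard c·x = 3.4737 hit at Δt = 0.9882 (t = 0.9882), x⁻ = (-4.1868, -0.0090) → reset → x⁺ = (-3.6112, 0.1113), jump to mode 3
Mode 3: flow for 1.1059 to horizon, guard not reached → x = (-1.8278, -0.6075)

1 0.9882 1->3
final: 3 -1.8278 -0.6075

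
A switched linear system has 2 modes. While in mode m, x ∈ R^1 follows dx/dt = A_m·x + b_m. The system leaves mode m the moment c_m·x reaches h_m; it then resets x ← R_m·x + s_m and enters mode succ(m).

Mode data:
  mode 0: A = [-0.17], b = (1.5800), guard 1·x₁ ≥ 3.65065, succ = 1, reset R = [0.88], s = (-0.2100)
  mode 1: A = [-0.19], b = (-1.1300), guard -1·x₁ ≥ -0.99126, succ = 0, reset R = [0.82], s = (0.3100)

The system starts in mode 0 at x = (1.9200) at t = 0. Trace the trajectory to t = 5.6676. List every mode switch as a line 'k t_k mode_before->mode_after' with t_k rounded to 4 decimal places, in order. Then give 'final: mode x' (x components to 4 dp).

Mode 0: guard c·x = 3.6507 hit at Δt = 1.5734 (t = 1.5734), x⁻ = (3.6507) → reset → x⁺ = (3.0026), jump to mode 1
Mode 1: guard c·x = -0.9913 hit at Δt = 1.3397 (t = 2.9131), x⁻ = (0.9913) → reset → x⁺ = (1.1228), jump to mode 0
Mode 0: guard c·x = 3.6507 hit at Δt = 2.1772 (t = 5.0903), x⁻ = (3.6507) → reset → x⁺ = (3.0026), jump to mode 1
Mode 1: flow for 0.5773 to horizon, guard not reached → x = (2.0728)

1 1.5734 0->1
2 2.9131 1->0
3 5.0903 0->1
final: 1 2.0728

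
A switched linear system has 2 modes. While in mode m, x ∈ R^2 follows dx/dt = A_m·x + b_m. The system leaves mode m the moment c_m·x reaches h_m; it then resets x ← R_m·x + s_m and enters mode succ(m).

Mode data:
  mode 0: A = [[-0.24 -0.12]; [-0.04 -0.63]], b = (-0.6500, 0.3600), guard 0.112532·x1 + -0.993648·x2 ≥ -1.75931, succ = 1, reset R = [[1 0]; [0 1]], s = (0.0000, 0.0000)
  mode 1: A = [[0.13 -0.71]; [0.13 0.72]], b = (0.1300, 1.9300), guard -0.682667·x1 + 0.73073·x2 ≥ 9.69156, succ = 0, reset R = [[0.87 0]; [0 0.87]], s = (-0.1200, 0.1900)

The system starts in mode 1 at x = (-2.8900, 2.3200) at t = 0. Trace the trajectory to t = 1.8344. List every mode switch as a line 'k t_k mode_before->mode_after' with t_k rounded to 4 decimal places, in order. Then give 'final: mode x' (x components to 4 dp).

1 1.0422 1->0
final: 0 -5.7899 4.2152

Mode 1: guard c·x = 9.6916 hit at Δt = 1.0422 (t = 1.0422), x⁻ = (-6.6386, 7.0609) → reset → x⁺ = (-5.8956, 6.3330), jump to mode 0
Mode 0: flow for 0.7922 to horizon, guard not reached → x = (-5.7899, 4.2152)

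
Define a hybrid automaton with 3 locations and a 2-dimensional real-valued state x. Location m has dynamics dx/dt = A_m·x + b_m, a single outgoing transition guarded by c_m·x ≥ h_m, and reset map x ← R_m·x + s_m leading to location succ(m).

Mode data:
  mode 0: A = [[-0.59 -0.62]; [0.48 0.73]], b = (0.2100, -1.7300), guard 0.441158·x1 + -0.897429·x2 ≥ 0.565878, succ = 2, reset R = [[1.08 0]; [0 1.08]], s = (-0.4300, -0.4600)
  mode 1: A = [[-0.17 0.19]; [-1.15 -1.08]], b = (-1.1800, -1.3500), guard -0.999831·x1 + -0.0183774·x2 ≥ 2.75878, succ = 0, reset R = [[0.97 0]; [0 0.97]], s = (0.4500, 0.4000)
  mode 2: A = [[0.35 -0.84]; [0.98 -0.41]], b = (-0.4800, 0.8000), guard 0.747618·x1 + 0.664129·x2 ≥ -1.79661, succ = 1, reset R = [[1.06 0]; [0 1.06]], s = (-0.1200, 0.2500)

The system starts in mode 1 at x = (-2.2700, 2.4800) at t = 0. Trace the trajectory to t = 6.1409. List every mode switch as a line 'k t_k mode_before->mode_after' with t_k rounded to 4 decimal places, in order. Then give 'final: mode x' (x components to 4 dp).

Mode 1: guard c·x = 2.7588 hit at Δt = 1.3688 (t = 1.3688), x⁻ = (-2.7910, 1.7283) → reset → x⁺ = (-2.2573, 2.0765), jump to mode 0
Mode 0: guard c·x = 0.5659 hit at Δt = 1.5398 (t = 2.9086), x⁻ = (-0.9862, -1.1154) → reset → x⁺ = (-1.4951, -1.6646), jump to mode 2
Mode 2: guard c·x = -1.7966 hit at Δt = 0.9868 (t = 3.8954), x⁻ = (-1.0905, -1.4777) → reset → x⁺ = (-1.2759, -1.3163), jump to mode 1
Mode 1: guard c·x = 2.7588 hit at Δt = 1.7793 (t = 5.6747), x⁻ = (-2.7753, 0.8707) → reset → x⁺ = (-2.2420, 1.2446), jump to mode 0
Mode 0: flow for 0.4662 to horizon, guard not reached → x = (-1.8044, 0.2421)

1 1.3688 1->0
2 2.9086 0->2
3 3.8954 2->1
4 5.6747 1->0
final: 0 -1.8044 0.2421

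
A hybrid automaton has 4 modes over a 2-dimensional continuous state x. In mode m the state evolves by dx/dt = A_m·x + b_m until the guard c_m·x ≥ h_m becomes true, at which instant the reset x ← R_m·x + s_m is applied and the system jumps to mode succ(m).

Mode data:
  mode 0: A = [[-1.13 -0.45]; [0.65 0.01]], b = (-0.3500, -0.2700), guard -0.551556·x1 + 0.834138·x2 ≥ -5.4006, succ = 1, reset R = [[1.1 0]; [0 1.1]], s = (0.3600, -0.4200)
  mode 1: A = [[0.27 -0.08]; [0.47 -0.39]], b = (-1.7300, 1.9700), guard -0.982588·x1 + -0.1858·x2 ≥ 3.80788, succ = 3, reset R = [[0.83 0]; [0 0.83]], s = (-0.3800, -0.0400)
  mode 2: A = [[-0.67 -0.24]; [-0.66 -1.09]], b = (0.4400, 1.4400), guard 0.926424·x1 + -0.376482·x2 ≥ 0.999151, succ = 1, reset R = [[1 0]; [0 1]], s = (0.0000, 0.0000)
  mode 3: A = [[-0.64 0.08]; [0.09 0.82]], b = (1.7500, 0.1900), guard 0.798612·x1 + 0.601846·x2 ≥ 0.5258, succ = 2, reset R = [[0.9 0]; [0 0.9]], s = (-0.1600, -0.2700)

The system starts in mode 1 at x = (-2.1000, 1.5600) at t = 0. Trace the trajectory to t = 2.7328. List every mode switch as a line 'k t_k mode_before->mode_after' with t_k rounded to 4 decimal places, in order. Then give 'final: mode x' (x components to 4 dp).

1 0.7638 1->3
2 1.5817 3->2
final: 2 -0.5137 1.7664

Mode 1: guard c·x = 3.8079 hit at Δt = 0.7638 (t = 0.7638), x⁻ = (-4.1558, 1.4833) → reset → x⁺ = (-3.8294, 1.1912), jump to mode 3
Mode 3: guard c·x = 0.5258 hit at Δt = 0.8179 (t = 1.5817), x⁻ = (-1.0673, 2.2899) → reset → x⁺ = (-1.1206, 1.7909), jump to mode 2
Mode 2: flow for 1.1511 to horizon, guard not reached → x = (-0.5137, 1.7664)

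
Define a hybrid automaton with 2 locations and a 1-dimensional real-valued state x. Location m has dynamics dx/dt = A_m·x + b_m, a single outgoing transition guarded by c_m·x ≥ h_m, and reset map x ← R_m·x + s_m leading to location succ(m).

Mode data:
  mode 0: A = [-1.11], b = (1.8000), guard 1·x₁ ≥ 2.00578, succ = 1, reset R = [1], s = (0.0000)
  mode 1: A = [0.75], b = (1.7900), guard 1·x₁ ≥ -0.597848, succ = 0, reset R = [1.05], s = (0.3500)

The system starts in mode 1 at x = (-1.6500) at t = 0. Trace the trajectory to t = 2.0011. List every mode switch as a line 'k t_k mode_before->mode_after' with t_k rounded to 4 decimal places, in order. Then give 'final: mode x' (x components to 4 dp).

1 1.1829 1->0
final: 0 0.8557

Mode 1: guard c·x = -0.5978 hit at Δt = 1.1829 (t = 1.1829), x⁻ = (-0.5978) → reset → x⁺ = (-0.2777), jump to mode 0
Mode 0: flow for 0.8182 to horizon, guard not reached → x = (0.8557)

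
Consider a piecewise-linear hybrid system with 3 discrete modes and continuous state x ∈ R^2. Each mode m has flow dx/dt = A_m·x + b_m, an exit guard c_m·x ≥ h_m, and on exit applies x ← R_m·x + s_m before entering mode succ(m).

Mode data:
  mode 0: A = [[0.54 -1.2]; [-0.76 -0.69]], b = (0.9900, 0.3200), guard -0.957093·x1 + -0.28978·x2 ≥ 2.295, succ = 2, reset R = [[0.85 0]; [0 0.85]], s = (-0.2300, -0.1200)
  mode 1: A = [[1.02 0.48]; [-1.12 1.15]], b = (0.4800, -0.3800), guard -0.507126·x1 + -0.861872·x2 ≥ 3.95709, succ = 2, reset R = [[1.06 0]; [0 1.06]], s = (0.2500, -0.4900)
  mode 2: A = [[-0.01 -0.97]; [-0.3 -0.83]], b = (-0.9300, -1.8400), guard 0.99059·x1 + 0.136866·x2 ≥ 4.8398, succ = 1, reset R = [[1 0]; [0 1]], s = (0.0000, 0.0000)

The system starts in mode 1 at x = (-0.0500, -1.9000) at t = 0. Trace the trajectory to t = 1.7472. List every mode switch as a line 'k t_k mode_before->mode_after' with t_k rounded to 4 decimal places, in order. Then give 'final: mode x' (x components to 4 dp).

Mode 1: guard c·x = 3.9571 hit at Δt = 0.6565 (t = 0.6565), x⁻ = (-0.8951, -4.0646) → reset → x⁺ = (-0.6988, -4.7985), jump to mode 2
Mode 2: flow for 1.0907 to horizon, guard not reached → x = (2.4912, -3.5280)

1 0.6565 1->2
final: 2 2.4912 -3.5280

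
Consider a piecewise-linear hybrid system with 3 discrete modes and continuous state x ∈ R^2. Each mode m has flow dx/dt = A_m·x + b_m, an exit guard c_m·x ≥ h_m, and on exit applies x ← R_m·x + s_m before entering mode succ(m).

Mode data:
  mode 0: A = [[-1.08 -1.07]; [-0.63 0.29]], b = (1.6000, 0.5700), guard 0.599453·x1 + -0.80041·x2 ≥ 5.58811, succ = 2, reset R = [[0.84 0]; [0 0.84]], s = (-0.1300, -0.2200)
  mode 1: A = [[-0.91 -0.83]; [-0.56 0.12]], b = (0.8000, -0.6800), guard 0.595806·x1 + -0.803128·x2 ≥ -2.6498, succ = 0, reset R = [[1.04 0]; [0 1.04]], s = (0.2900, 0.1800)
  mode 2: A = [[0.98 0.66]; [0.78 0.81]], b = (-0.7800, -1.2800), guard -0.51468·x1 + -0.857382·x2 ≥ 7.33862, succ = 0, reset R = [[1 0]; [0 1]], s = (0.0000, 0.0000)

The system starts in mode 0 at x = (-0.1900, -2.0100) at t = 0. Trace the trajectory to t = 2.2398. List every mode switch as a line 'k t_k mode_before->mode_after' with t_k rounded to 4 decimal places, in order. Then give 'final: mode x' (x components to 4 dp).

1 1.5572 0->2
final: 2 2.0196 -5.8813

Mode 0: guard c·x = 5.5881 hit at Δt = 1.5572 (t = 1.5572), x⁻ = (3.6433, -4.2529) → reset → x⁺ = (2.9304, -3.7925), jump to mode 2
Mode 2: flow for 0.6826 to horizon, guard not reached → x = (2.0196, -5.8813)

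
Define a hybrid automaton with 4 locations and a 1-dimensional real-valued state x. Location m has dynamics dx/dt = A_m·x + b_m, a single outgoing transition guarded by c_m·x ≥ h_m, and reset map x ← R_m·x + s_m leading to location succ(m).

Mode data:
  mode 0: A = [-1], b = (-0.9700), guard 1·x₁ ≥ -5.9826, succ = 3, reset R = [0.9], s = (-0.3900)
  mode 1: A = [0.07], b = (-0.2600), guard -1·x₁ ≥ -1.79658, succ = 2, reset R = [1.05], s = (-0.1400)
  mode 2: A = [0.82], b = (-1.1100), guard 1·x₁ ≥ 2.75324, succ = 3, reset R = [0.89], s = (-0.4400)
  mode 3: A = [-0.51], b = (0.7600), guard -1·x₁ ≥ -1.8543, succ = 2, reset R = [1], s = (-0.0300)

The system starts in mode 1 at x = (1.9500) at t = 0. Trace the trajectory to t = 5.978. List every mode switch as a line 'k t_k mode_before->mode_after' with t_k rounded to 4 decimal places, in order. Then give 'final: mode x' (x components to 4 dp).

Mode 1: guard c·x = -1.7966 hit at Δt = 1.1912 (t = 1.1912), x⁻ = (1.7966) → reset → x⁺ = (1.7464), jump to mode 2
Mode 2: guard c·x = 2.7532 hit at Δt = 1.5497 (t = 2.7409), x⁻ = (2.7532) → reset → x⁺ = (2.0104), jump to mode 3
Mode 3: guard c·x = -1.8543 hit at Δt = 0.6995 (t = 3.4404), x⁻ = (1.8543) → reset → x⁺ = (1.8243), jump to mode 2
Mode 2: guard c·x = 2.7532 hit at Δt = 1.3291 (t = 4.7695), x⁻ = (2.7532) → reset → x⁺ = (2.0104), jump to mode 3
Mode 3: guard c·x = -1.8543 hit at Δt = 0.6995 (t = 5.4690), x⁻ = (1.8543) → reset → x⁺ = (1.8243), jump to mode 2
Mode 2: flow for 0.5090 to horizon, guard not reached → x = (2.0681)

1 1.1912 1->2
2 2.7409 2->3
3 3.4404 3->2
4 4.7695 2->3
5 5.4690 3->2
final: 2 2.0681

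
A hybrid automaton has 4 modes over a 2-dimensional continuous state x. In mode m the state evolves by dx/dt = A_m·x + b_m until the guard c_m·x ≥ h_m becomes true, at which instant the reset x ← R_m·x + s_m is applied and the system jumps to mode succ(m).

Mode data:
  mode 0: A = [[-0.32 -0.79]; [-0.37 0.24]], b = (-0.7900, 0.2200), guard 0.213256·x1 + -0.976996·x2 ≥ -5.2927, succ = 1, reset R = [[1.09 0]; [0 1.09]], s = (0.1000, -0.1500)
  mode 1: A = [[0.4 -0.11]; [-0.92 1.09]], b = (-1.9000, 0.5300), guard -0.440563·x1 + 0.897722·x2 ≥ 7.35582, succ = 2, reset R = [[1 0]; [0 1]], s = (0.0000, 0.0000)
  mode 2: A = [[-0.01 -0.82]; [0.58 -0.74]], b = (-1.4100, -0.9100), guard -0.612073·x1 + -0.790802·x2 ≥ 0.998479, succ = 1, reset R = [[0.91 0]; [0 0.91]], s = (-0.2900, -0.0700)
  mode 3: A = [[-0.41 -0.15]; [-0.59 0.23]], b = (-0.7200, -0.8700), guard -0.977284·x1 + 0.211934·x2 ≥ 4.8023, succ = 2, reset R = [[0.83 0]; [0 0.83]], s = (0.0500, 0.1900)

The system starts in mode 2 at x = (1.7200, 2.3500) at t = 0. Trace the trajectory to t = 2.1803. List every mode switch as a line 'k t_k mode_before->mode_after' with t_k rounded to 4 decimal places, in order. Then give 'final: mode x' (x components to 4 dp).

1 1.3750 2->1
final: 1 -4.1659 3.3544

Mode 2: guard c·x = 0.9985 hit at Δt = 1.3750 (t = 1.3750), x⁻ = (-1.4707, -0.1243) → reset → x⁺ = (-1.6284, -0.1831), jump to mode 1
Mode 1: flow for 0.8053 to horizon, guard not reached → x = (-4.1659, 3.3544)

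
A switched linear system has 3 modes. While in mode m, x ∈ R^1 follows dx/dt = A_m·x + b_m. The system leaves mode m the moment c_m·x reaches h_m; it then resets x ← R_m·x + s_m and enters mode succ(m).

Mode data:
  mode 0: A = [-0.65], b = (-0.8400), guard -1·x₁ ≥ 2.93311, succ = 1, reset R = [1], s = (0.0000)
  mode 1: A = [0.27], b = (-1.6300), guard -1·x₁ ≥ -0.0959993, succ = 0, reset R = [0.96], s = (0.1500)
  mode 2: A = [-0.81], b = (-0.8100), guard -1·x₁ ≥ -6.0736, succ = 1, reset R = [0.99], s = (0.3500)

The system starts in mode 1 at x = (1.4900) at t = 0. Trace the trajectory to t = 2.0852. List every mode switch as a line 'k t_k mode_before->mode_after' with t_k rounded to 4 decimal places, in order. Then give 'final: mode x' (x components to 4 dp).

1 0.9904 1->0
final: 0 -0.5391

Mode 1: guard c·x = -0.0960 hit at Δt = 0.9904 (t = 0.9904), x⁻ = (0.0960) → reset → x⁺ = (0.2422), jump to mode 0
Mode 0: flow for 1.0948 to horizon, guard not reached → x = (-0.5391)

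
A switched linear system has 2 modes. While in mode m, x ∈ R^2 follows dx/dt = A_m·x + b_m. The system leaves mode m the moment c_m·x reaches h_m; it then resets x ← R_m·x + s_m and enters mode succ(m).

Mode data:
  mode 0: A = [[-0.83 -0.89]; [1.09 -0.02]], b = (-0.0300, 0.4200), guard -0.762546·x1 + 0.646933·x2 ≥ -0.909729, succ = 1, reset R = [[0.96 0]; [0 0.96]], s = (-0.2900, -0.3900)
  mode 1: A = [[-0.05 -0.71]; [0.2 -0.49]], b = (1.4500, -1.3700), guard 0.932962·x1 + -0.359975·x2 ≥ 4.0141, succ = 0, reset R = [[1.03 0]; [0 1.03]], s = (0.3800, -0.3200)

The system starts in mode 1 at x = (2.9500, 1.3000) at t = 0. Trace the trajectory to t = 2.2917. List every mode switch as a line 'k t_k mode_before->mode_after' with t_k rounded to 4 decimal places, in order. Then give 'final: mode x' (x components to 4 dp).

Mode 1: guard c·x = 4.0141 hit at Δt = 1.4656 (t = 1.4656), x⁻ = (4.2842, -0.0476) → reset → x⁺ = (4.7927, -0.3690), jump to mode 0
Mode 0: guard c·x = -0.9097 hit at Δt = 0.4991 (t = 1.9647), x⁻ = (2.8129, 1.9094) → reset → x⁺ = (2.4104, 1.4430), jump to mode 1
Mode 1: flow for 0.3270 to horizon, guard not reached → x = (2.5661, 0.9653)

1 1.4656 1->0
2 1.9647 0->1
final: 1 2.5661 0.9653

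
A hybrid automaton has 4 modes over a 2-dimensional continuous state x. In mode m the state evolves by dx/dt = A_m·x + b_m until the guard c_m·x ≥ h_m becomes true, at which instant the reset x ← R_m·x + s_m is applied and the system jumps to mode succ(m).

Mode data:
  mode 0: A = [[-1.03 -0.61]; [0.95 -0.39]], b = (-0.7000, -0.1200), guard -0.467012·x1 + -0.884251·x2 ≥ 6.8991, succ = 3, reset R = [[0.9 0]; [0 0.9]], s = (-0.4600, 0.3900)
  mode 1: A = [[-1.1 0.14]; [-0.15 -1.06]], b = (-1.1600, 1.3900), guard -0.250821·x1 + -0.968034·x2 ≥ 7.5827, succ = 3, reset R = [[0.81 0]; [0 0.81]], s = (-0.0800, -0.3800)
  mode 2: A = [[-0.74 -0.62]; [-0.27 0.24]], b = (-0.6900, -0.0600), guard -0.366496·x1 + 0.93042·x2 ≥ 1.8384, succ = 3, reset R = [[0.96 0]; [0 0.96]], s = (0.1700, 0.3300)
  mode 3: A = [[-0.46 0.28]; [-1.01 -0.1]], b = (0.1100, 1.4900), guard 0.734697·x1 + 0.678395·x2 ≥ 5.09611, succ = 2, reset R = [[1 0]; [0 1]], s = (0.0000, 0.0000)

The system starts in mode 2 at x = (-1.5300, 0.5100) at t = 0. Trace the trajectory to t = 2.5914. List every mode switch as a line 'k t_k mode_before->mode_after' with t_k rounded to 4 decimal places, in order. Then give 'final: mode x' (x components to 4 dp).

1 1.4185 2->3
final: 3 0.0244 3.8326

Mode 2: guard c·x = 1.8384 hit at Δt = 1.4185 (t = 1.4185), x⁻ = (-1.6632, 1.3207) → reset → x⁺ = (-1.4267, 1.5979), jump to mode 3
Mode 3: flow for 1.1729 to horizon, guard not reached → x = (0.0244, 3.8326)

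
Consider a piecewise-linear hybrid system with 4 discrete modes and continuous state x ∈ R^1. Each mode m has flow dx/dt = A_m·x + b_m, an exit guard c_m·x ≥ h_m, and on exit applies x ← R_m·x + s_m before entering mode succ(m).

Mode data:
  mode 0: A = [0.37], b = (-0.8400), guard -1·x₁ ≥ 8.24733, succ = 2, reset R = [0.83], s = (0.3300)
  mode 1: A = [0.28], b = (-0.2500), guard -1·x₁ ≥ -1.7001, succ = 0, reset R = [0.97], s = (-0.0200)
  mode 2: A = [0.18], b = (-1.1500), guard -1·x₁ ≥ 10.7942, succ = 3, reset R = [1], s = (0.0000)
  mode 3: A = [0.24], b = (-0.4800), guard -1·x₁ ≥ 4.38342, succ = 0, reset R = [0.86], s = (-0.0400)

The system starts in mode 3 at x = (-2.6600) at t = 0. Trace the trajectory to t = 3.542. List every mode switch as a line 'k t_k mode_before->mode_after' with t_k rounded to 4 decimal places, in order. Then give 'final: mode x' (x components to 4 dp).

1 1.3112 3->0
2 2.7924 0->2
final: 2 -8.3793

Mode 3: guard c·x = 4.3834 hit at Δt = 1.3112 (t = 1.3112), x⁻ = (-4.3834) → reset → x⁺ = (-3.8097), jump to mode 0
Mode 0: guard c·x = 8.2473 hit at Δt = 1.4812 (t = 2.7924), x⁻ = (-8.2473) → reset → x⁺ = (-6.5153), jump to mode 2
Mode 2: flow for 0.7496 to horizon, guard not reached → x = (-8.3793)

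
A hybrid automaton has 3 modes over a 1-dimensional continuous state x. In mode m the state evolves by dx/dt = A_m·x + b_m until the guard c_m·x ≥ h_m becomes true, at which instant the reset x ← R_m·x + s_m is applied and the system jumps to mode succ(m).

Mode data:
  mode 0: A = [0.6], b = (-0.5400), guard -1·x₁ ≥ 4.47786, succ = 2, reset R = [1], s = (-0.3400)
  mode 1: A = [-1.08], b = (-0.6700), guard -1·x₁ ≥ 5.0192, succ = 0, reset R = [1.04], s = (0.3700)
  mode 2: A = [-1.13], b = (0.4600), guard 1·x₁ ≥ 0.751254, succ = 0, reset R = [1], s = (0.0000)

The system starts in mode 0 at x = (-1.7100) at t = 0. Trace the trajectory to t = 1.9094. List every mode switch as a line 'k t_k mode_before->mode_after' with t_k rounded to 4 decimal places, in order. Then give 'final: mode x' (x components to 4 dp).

1 1.2049 0->2
final: 2 -1.9498

Mode 0: guard c·x = 4.4779 hit at Δt = 1.2049 (t = 1.2049), x⁻ = (-4.4779) → reset → x⁺ = (-4.8179), jump to mode 2
Mode 2: flow for 0.7045 to horizon, guard not reached → x = (-1.9498)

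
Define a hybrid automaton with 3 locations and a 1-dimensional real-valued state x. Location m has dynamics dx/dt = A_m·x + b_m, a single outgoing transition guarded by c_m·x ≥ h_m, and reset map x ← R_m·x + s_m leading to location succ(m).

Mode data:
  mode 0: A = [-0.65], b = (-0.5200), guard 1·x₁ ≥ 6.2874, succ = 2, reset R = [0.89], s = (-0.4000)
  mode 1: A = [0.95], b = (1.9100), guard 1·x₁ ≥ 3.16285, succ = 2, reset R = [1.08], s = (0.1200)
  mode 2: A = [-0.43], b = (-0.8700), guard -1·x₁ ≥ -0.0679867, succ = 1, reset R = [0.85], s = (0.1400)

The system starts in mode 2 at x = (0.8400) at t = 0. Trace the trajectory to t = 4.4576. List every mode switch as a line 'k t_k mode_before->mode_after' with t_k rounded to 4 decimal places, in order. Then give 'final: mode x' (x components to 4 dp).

Mode 2: guard c·x = -0.0680 hit at Δt = 0.7307 (t = 0.7307), x⁻ = (0.0680) → reset → x⁺ = (0.1978), jump to mode 1
Mode 1: guard c·x = 3.1629 hit at Δt = 0.8961 (t = 1.6268), x⁻ = (3.1628) → reset → x⁺ = (3.5359), jump to mode 2
Mode 2: guard c·x = -0.0680 hit at Δt = 2.2737 (t = 3.9005), x⁻ = (0.0680) → reset → x⁺ = (0.1978), jump to mode 1
Mode 1: flow for 0.5571 to horizon, guard not reached → x = (1.7385)

1 0.7307 2->1
2 1.6268 1->2
3 3.9005 2->1
final: 1 1.7385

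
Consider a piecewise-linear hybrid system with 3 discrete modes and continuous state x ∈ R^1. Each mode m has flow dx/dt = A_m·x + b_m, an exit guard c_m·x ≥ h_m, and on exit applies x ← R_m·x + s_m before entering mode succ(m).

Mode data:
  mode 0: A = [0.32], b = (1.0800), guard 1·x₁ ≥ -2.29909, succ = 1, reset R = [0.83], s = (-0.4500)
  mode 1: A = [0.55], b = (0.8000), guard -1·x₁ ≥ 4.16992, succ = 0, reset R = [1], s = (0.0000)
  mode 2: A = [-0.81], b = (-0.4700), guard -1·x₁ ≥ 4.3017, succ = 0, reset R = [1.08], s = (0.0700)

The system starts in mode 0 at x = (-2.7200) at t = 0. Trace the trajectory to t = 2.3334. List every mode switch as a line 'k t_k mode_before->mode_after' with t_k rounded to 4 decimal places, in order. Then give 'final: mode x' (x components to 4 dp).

Mode 0: guard c·x = -2.2991 hit at Δt = 1.5509 (t = 1.5509), x⁻ = (-2.2991) → reset → x⁺ = (-2.3582), jump to mode 1
Mode 1: flow for 0.7825 to horizon, guard not reached → x = (-2.8443)

1 1.5509 0->1
final: 1 -2.8443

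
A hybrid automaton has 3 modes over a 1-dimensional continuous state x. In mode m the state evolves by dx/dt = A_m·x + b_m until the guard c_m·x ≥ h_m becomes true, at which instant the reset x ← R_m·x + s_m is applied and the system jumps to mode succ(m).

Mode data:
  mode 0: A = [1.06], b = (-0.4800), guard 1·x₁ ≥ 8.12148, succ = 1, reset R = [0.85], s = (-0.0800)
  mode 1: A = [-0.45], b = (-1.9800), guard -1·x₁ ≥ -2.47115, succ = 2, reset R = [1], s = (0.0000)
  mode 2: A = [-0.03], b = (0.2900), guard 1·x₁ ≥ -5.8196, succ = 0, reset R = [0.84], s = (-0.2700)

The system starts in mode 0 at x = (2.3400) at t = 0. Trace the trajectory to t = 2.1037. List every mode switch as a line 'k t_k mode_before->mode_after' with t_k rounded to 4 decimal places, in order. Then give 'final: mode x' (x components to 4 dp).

1 1.3227 0->1
final: 1 3.4974

Mode 0: guard c·x = 8.1215 hit at Δt = 1.3227 (t = 1.3227), x⁻ = (8.1215) → reset → x⁺ = (6.8233), jump to mode 1
Mode 1: flow for 0.7810 to horizon, guard not reached → x = (3.4974)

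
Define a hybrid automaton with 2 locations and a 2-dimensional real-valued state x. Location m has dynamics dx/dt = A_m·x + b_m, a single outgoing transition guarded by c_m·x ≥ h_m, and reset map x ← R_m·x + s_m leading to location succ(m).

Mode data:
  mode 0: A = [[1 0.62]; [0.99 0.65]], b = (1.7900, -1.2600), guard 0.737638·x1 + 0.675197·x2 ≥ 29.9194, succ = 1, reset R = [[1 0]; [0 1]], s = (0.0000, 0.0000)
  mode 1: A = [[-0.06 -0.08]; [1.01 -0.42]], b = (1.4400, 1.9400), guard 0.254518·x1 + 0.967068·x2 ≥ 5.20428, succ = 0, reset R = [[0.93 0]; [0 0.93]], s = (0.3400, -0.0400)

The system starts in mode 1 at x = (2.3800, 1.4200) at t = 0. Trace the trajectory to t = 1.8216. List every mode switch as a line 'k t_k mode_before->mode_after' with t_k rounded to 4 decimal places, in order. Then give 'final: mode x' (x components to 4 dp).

1 0.8708 1->0
final: 0 19.4745 17.5153

Mode 1: guard c·x = 5.2043 hit at Δt = 0.8708 (t = 0.8708), x⁻ = (3.2762, 4.5193) → reset → x⁺ = (3.3868, 4.1629), jump to mode 0
Mode 0: flow for 0.9508 to horizon, guard not reached → x = (19.4745, 17.5153)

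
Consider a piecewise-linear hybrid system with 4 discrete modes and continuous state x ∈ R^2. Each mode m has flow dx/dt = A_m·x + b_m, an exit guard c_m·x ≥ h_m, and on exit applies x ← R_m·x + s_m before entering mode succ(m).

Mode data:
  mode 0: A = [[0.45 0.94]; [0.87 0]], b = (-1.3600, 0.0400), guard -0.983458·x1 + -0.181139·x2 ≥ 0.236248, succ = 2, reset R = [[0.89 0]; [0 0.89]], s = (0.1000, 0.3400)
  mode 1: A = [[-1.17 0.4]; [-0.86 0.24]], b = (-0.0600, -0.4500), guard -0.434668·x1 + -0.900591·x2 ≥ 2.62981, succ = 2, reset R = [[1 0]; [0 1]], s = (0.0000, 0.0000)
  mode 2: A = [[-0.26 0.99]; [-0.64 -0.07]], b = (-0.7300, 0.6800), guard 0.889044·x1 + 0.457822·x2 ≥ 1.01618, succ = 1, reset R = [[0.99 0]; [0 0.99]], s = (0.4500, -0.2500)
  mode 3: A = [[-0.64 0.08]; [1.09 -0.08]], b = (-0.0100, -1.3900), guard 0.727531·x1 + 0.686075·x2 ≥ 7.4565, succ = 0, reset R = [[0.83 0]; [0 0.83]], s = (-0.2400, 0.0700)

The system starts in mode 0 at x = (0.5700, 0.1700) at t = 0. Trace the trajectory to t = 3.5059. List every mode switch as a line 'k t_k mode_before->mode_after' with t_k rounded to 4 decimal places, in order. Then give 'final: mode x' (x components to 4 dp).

1 0.8594 0->2
2 2.3287 2->1
final: 1 0.3409 0.3525

Mode 0: guard c·x = 0.2362 hit at Δt = 0.8594 (t = 0.8594), x⁻ = (-0.2989, 0.3188) → reset → x⁺ = (-0.1661, 0.6237), jump to mode 2
Mode 2: guard c·x = 1.0162 hit at Δt = 1.4693 (t = 2.3287), x⁻ = (0.3727, 1.4958) → reset → x⁺ = (0.8190, 1.2308), jump to mode 1
Mode 1: flow for 1.1772 to horizon, guard not reached → x = (0.3409, 0.3525)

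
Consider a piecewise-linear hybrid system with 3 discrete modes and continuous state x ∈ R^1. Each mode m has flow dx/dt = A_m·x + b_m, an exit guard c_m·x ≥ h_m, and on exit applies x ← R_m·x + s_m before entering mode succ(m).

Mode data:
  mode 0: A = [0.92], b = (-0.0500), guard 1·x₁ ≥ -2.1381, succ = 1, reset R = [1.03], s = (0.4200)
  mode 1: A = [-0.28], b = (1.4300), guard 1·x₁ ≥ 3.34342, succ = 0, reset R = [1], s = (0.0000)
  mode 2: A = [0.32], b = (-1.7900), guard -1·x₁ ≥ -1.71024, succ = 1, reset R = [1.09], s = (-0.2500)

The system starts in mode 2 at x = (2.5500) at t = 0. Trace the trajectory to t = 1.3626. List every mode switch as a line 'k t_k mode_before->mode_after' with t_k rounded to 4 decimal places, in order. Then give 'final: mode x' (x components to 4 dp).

Mode 2: guard c·x = -1.7102 hit at Δt = 0.7614 (t = 0.7614), x⁻ = (1.7102) → reset → x⁺ = (1.6142), jump to mode 1
Mode 1: flow for 0.6012 to horizon, guard not reached → x = (2.1553)

1 0.7614 2->1
final: 1 2.1553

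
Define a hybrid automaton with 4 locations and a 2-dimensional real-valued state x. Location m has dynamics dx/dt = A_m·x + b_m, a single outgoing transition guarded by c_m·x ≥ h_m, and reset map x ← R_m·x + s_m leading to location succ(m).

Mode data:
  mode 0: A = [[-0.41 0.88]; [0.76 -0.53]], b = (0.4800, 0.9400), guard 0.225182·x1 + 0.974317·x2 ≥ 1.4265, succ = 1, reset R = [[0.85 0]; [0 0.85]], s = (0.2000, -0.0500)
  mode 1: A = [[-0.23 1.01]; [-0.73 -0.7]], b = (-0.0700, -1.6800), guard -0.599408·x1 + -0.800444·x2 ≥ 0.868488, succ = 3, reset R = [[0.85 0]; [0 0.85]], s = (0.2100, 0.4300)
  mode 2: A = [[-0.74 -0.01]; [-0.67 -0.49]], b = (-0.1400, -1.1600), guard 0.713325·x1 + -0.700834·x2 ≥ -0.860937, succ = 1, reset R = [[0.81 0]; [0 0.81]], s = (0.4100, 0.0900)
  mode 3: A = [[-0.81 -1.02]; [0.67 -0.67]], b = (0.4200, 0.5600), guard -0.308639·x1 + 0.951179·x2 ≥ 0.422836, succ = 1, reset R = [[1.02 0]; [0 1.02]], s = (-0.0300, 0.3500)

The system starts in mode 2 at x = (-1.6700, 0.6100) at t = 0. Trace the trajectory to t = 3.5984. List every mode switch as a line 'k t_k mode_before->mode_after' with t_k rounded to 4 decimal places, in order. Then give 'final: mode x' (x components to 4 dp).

Mode 2: guard c·x = -0.8609 hit at Δt = 0.8130 (t = 0.8130), x⁻ = (-1.0030, 0.2075) → reset → x⁺ = (-0.4025, 0.2581), jump to mode 1
Mode 1: guard c·x = 0.8685 hit at Δt = 0.7674 (t = 1.5804), x⁻ = (-0.5726, -0.6562) → reset → x⁺ = (-0.2767, -0.1278), jump to mode 3
Mode 3: guard c·x = 0.4228 hit at Δt = 1.3905 (t = 2.9709), x⁻ = (0.0519, 0.4614) → reset → x⁺ = (0.0230, 0.8206), jump to mode 1
Mode 1: flow for 0.6275 to horizon, guard not reached → x = (0.0797, -0.3674)

1 0.8130 2->1
2 1.5804 1->3
3 2.9709 3->1
final: 1 0.0797 -0.3674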